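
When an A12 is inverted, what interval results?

First reduce the compound augmented twelfth to its simple form, an augmented fifth.
The rule of nine gives the new number: 9 − 5 = 4, so a fifth becomes a fourth.
Quality inverts too: augmented becomes diminished. That makes the inversion a diminished fourth.

diminished 4th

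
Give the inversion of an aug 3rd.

Inverted interval numbers add to nine, so a third pairs with a sixth (3 + 6 = 9).
The quality also flips — augmented becomes diminished — giving a diminished sixth.

diminished 6th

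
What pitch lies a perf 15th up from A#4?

A#6

A fifteenth keeps the letter name A, two octaves up from A.
A perfect fifteenth spans 24 semitones, so from A#4 the target pitch is A#6.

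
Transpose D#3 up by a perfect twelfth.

A#4

The twelfth's letter: D up five letter names plus an octave → A.
A perfect twelfth is 19 semitones; 19 semitones up from D#3 gives A#4.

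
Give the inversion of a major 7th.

minor second

The rule of nine gives the new number: 9 − 7 = 2, so a seventh becomes a second.
The quality also flips — major becomes minor — giving a minor second.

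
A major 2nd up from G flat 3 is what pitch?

Counting two letter names up from G lands on A.
Moving 2 semitones up from Gb3 (the size of a major second) reaches Ab3.

A flat 3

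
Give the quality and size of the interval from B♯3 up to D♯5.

B to D spans three letter names (B-C-D), plus an octave — that makes it a tenth of some quality.
B#3 to D#5 is 15 semitones, a half step short of the major tenth (16), so this is minor.
(Equivalently, a compound minor third: a minor third plus an octave.)

minor tenth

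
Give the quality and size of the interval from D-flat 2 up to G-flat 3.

P11

D to G spans four letter names (D-E-F-G), plus an octave, so the interval is some kind of eleventh.
Counting semitones, Db2→Gb3 is 17, which is the perfect eleventh.
(Equivalently, a compound perfect fourth: a perfect fourth plus an octave.)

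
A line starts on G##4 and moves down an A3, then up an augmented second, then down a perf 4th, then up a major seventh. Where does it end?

B##4

An augmented third down from G##4 is E4.
An augmented second up from E4 is F##4.
Down a perfect fourth from F##4: C##4 (5 semitones down).
A major seventh up from C##4 is B##4.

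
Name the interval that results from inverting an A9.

diminished seventh

First reduce the compound augmented ninth to its simple form, an augmented second.
Interval numbers invert to sum to nine: 2 + 7 = 9, so a second inverts to a seventh.
Quality inverts too: augmented becomes diminished. That makes the inversion a diminished seventh.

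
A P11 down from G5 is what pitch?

Counting four letter names plus an octave down from G lands on D.
Moving 17 semitones down from G5 (the size of a perfect eleventh) reaches D4.

D4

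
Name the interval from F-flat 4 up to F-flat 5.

P8

F to F is the same letter name, plus an octave — that makes it an octave of some quality.
Counting semitones, Fb4→Fb5 is 12, which is the perfect octave.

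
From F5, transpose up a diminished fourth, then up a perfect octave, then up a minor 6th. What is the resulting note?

Gbb7

F5 up a diminished fourth → Bbb5 (4 semitones).
A perfect octave up from Bbb5 is Bbb6.
A minor sixth up from Bbb6 is Gbb7.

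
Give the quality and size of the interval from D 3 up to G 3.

D to G spans four letter names (D-E-F-G): a fourth.
D3 to G3 is 5 semitones, matching the perfect fourth exactly, so the quality is perfect.

perfect fourth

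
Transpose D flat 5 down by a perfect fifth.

Counting five letter names down from D lands on G.
A perfect fifth spans 7 semitones, so from Db5 the target pitch is Gb4.

G flat 4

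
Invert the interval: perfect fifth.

P4

Inverted interval numbers add to nine, so a fifth pairs with a fourth (5 + 4 = 9).
The quality also flips — perfect stays perfect — giving a perfect fourth.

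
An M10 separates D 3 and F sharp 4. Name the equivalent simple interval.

M3

Subtracting seven from the interval number removes an octave: 10 − 7 = 3.
That makes a major tenth a compound major third — an octave plus a major third.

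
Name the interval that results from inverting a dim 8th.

augmented 1st

Interval numbers invert to sum to nine: 8 + 1 = 9, so an octave inverts to a unison.
Quality inverts too: diminished becomes augmented. That makes the inversion an augmented unison.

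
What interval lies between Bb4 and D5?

B to D spans three letter names (B-C-D), so the interval is some kind of third.
Bb4 to D5 is 4 semitones, matching the major third exactly, so the quality is major.

major third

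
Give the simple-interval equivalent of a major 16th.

major 2nd

Take out 2 octaves (14 from the number): 16 − 14 = 2.
So a major sixteenth is 2 octaves plus a major second. The quality is unchanged.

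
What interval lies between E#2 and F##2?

E to F spans two letter names (E-F) — that makes it a second of some quality.
The major second spans 2 semitones, and E#2 to F##2 is exactly 2 semitones — so this is a major second.

major 2nd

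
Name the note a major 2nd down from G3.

F3

The second takes the letter from G down to F.
A major second is 2 semitones; 2 semitones down from G3 gives F3.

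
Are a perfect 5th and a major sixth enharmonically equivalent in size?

7 semitones (perfect fifth) vs 9 semitones (major sixth): not equal.

No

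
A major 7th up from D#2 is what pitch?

Seven letter names up from D: C.
A major seventh is 11 semitones; 11 semitones up from D#2 gives C##3.

C##3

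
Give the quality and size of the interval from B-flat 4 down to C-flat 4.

M7

Descending from Bb4 to Cb4 is the same interval as ascending Cb4 to Bb4.
C to B spans seven letter names (C-D-E-F-G-A-B) — that makes it a seventh of some quality.
The major seventh spans 11 semitones, and Cb4 to Bb4 is exactly 11 semitones — so this is a major seventh.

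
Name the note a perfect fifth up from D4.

A4

Counting five letter names up from D lands on A.
A perfect fifth spans 7 semitones, so from D4 the target pitch is A4.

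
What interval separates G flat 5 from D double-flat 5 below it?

Descending from Gb5 to Dbb5 is the same interval as ascending Dbb5 to Gb5.
D to G spans four letter names (D-E-F-G), so the interval is some kind of fourth.
A perfect fourth would be 5 semitones; Dbb5 to Gb5 is 6, one semitone wider, so the interval is augmented.

A4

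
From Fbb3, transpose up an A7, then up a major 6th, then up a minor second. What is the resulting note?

Up an augmented seventh from Fbb3: Eb4 (12 semitones up).
A major sixth up from Eb4 is C5.
Up a minor second from C5: Db5 (1 semitone up).

Db5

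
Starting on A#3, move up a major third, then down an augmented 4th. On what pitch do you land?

G#3

A#3 up a major third → C##4 (4 semitones).
An augmented fourth down from C##4 is G#3.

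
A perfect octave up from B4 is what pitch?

B5

For an octave the letter name doesn't change: still B, an octave up.
A perfect octave spans 12 semitones, so from B4 the target pitch is B5.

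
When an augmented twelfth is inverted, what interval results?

d4

First reduce the compound augmented twelfth to its simple form, an augmented fifth.
Inverted interval numbers add to nine, so a fifth pairs with a fourth (5 + 4 = 9).
And augmented becomes diminished under inversion, so we get a diminished fourth.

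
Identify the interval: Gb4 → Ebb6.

minor thirteenth

G to E spans six letter names (G-A-B-C-D-E), plus an octave, so the interval is some kind of thirteenth.
A major thirteenth would be 21 semitones, but Gb4 to Ebb6 is 20 — one semitone narrower, making it a minor thirteenth.
(Equivalently, a compound minor sixth: a minor sixth plus an octave.)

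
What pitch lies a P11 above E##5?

Counting four letter names plus an octave up from E lands on A.
A perfect eleventh is 17 semitones; 17 semitones up from E##5 gives A##6.

A##6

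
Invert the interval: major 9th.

minor seventh

First reduce the compound major ninth to its simple form, a major second.
The rule of nine gives the new number: 9 − 2 = 7, so a second becomes a seventh.
And major becomes minor under inversion, so we get a minor seventh.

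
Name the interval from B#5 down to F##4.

perfect 11th

Descending from B#5 to F##4 is the same interval as ascending F##4 to B#5.
F to B spans four letter names (F-G-A-B), plus an octave, so the interval is some kind of eleventh.
The perfect eleventh spans 17 semitones, and F##4 to B#5 is exactly 17 semitones — so this is a perfect eleventh.
(Equivalently, a compound perfect fourth: a perfect fourth plus an octave.)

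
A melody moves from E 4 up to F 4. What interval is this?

minor 2nd

E to F spans two letter names (E-F): a second.
A major second would be 2 semitones, but E4 to F4 is 1 — one semitone narrower, making it a minor second.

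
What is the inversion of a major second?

minor seventh

The rule of nine gives the new number: 9 − 2 = 7, so a second becomes a seventh.
The quality also flips — major becomes minor — giving a minor seventh.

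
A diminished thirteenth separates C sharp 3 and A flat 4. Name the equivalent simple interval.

Take out an octave (7 from the number): 13 − 7 = 6.
Quality carries through unchanged, so the simple form is a diminished sixth.

diminished 6th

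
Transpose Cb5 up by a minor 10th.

Ebb6

Three letters up from C (plus an octave) reaches E.
A minor tenth is 15 semitones; 15 semitones up from Cb5 gives Ebb6.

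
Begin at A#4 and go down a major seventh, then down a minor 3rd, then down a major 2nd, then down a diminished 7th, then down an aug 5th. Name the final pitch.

A major seventh down from A#4 is B3.
B3 down a minor third → G#3 (3 semitones).
Down a major second from G#3: F#3 (2 semitones down).
A diminished seventh down from F#3 is G##2.
Down an augmented fifth from G##2: C#2 (8 semitones down).

C#2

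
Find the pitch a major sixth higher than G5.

The sixth takes the letter from G up to E.
Moving 9 semitones up from G5 (the size of a major sixth) reaches E6.

E6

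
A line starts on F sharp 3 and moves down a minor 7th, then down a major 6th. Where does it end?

Down a minor seventh from F#3: G#2 (10 semitones down).
A major sixth down from G#2 is B1.

B 1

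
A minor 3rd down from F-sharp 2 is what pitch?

The third takes the letter from F down to D.
A minor third spans 3 semitones, so from F#2 the target pitch is D#2.

D-sharp 2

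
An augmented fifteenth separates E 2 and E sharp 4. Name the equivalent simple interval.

Each octave removed subtracts seven from the number: 15 − 7 = 8.
So an augmented fifteenth is an octave plus an augmented octave. The quality is unchanged.

augmented octave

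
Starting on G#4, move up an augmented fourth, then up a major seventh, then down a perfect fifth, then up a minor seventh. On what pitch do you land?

D##6

Up an augmented fourth from G#4: C##5 (6 semitones up).
C##5 up a major seventh → B##5 (11 semitones).
Down a perfect fifth from B##5: E##5 (7 semitones down).
E##5 up a minor seventh → D##6 (10 semitones).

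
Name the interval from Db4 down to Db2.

P15

Descending from Db4 to Db2 is the same interval as ascending Db2 to Db4.
D to D is the same letter name, plus 2 octaves, so the interval is some kind of fifteenth.
Counting semitones, Db2→Db4 is 24, which is the perfect fifteenth.
(Equivalently, a compound perfect octave: a perfect octave plus an octave.)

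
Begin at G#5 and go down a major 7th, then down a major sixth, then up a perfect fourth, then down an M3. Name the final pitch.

A major seventh down from G#5 is A4.
Down a major sixth from A4: C4 (9 semitones down).
A perfect fourth up from C4 is F4.
A major third down from F4 is Db4.

Db4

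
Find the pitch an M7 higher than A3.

G#4

Counting seven letter names up from A lands on G.
A major seventh is 11 semitones; 11 semitones up from A3 gives G#4.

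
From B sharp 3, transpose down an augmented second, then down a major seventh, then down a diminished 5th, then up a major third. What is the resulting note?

B#3 down an augmented second → A3 (3 semitones).
A major seventh down from A3 is Bb2.
A diminished fifth down from Bb2 is E2.
A major third up from E2 is G#2.

G sharp 2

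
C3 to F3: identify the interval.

C to F spans four letter names (C-D-E-F): a fourth.
The perfect fourth spans 5 semitones, and C3 to F3 is exactly 5 semitones — so this is a perfect fourth.

perfect fourth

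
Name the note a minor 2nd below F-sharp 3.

Two letter names down from F: E.
A minor second is 1 semitone; 1 semitone down from F#3 gives E#3.

E-sharp 3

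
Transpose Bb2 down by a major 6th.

Db2

Six letter names down from B: D.
A major sixth spans 9 semitones, so from Bb2 the target pitch is Db2.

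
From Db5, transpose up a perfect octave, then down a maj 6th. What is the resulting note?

Up a perfect octave from Db5: Db6 (12 semitones up).
Down a major sixth from Db6: Fb5 (9 semitones down).

Fb5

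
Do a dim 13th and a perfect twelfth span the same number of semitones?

A diminished thirteenth = 19 semitones = a perfect twelfth; enharmonically equal.

Yes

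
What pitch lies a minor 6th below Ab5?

Six letter names down from A: C.
Moving 8 semitones down from Ab5 (the size of a minor sixth) reaches C5.

C5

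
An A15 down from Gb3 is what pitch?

Gbb1

For a fifteenth the letter name doesn't change: still G, two octaves down.
An augmented fifteenth spans 25 semitones, so from Gb3 the target pitch is Gbb1.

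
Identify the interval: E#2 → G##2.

M3

E to G spans three letter names (E-F-G), so the interval is some kind of third.
The major third spans 4 semitones, and E#2 to G##2 is exactly 4 semitones — so this is a major third.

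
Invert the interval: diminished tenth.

augmented 6th

First reduce the compound diminished tenth to its simple form, a diminished third.
The rule of nine gives the new number: 9 − 3 = 6, so a third becomes a sixth.
The quality also flips — diminished becomes augmented — giving an augmented sixth.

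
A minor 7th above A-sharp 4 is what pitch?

Seven letter names up from A: G.
Moving 10 semitones up from A#4 (the size of a minor seventh) reaches G#5.

G-sharp 5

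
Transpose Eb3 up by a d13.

Counting six letter names plus an octave up from E lands on C.
Moving 19 semitones up from Eb3 (the size of a diminished thirteenth) reaches Cbb5.

Cbb5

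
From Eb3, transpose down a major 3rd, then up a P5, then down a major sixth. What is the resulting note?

Bbb2

A major third down from Eb3 is Cb3.
A perfect fifth up from Cb3 is Gb3.
Gb3 down a major sixth → Bbb2 (9 semitones).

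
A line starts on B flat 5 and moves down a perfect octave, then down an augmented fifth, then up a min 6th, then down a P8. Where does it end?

C double-flat 4

Bb5 down a perfect octave → Bb4 (12 semitones).
An augmented fifth down from Bb4 is Ebb4.
Ebb4 up a minor sixth → Cbb5 (8 semitones).
Down a perfect octave from Cbb5: Cbb4 (12 semitones down).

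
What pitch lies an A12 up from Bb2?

Counting five letter names plus an octave up from B lands on F.
An augmented twelfth is 20 semitones; 20 semitones up from Bb2 gives F#4.

F#4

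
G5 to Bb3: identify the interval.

Descending from G5 to Bb3 is the same interval as ascending Bb3 to G5.
B to G spans six letter names (B-C-D-E-F-G), plus an octave: a thirteenth.
Counting semitones, Bb3→G5 is 21, which is the major thirteenth.
(Equivalently, a compound major sixth: a major sixth plus an octave.)

major 13th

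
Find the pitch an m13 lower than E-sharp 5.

G-double-sharp 3

The thirteenth's letter: E down six letter names plus an octave → G.
A minor thirteenth is 20 semitones; 20 semitones down from E#5 gives G##3.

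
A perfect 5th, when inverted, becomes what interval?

Inverted interval numbers add to nine, so a fifth pairs with a fourth (5 + 4 = 9).
The quality also flips — perfect stays perfect — giving a perfect fourth.

P4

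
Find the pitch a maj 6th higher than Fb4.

Six letter names up from F: D.
Moving 9 semitones up from Fb4 (the size of a major sixth) reaches Db5.

Db5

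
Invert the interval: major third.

m6

Interval numbers invert to sum to nine: 3 + 6 = 9, so a third inverts to a sixth.
And major becomes minor under inversion, so we get a minor sixth.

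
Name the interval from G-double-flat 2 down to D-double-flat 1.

Descending from Gbb2 to Dbb1 is the same interval as ascending Dbb1 to Gbb2.
D to G spans four letter names (D-E-F-G), plus an octave — that makes it an eleventh of some quality.
The perfect eleventh spans 17 semitones, and Dbb1 to Gbb2 is exactly 17 semitones — so this is a perfect eleventh.
(Equivalently, a compound perfect fourth: a perfect fourth plus an octave.)

P11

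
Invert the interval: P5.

perfect fourth

Inverted interval numbers add to nine, so a fifth pairs with a fourth (5 + 4 = 9).
Quality inverts too: perfect stays perfect. That makes the inversion a perfect fourth.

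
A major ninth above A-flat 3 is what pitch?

Counting two letter names plus an octave up from A lands on B.
A major ninth is 14 semitones; 14 semitones up from Ab3 gives Bb4.

B-flat 4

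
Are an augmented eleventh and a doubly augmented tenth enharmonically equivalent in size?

An augmented eleventh = 18 semitones = a doubly augmented tenth; enharmonically equal.

Yes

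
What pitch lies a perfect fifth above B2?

F#3

The fifth takes the letter from B up to F.
A perfect fifth is 7 semitones; 7 semitones up from B2 gives F#3.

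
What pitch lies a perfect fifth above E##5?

Counting five letter names up from E lands on B.
A perfect fifth spans 7 semitones, so from E##5 the target pitch is B##5.

B##5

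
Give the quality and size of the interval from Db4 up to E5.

D to E spans two letter names (D-E), plus an octave — that makes it a ninth of some quality.
Db4 to E5 spans 15 semitones — one semitone wider than the major ninth (14) — giving an augmented ninth.
(Equivalently, a compound augmented second: an augmented second plus an octave.)

augmented ninth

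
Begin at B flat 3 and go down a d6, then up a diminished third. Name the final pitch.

Down a diminished sixth from Bb3: D#3 (7 semitones down).
A diminished third up from D#3 is F3.

F 3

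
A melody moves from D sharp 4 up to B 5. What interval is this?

minor thirteenth

D to B spans six letter names (D-E-F-G-A-B), plus an octave, so the interval is some kind of thirteenth.
At 20 semitones, D#4→B5 falls one short of a major thirteenth: minor.
(Equivalently, a compound minor sixth: a minor sixth plus an octave.)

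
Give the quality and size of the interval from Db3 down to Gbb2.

Descending from Db3 to Gbb2 is the same interval as ascending Gbb2 to Db3.
G to D spans five letter names (G-A-B-C-D): a fifth.
A perfect fifth would be 7 semitones; Gbb2 to Db3 is 8, one semitone wider, so the interval is augmented.

A5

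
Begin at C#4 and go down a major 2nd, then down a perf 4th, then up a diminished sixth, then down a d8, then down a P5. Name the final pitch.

Down a major second from C#4: B3 (2 semitones down).
Down a perfect fourth from B3: F#3 (5 semitones down).
F#3 up a diminished sixth → Db4 (7 semitones).
Down a diminished octave from Db4: D3 (11 semitones down).
Down a perfect fifth from D3: G2 (7 semitones down).

G2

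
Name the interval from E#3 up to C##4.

E to C spans six letter names (E-F-G-A-B-C): a sixth.
E#3 to C##4 is 9 semitones, matching the major sixth exactly, so the quality is major.

major sixth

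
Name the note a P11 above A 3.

D 5

The eleventh's letter: A up four letter names plus an octave → D.
A perfect eleventh spans 17 semitones, so from A3 the target pitch is D5.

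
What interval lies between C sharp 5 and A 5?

minor 6th

C to A spans six letter names (C-D-E-F-G-A) — that makes it a sixth of some quality.
C#5 to A5 is 8 semitones, a half step short of the major sixth (9), so this is minor.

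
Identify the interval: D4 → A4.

perfect fifth

D to A spans five letter names (D-E-F-G-A): a fifth.
The perfect fifth spans 7 semitones, and D4 to A4 is exactly 7 semitones — so this is a perfect fifth.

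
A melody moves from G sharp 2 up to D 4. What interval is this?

d12

G to D spans five letter names (G-A-B-C-D), plus an octave: a twelfth.
G#2 to D4 spans 18 semitones — one semitone narrower than the perfect twelfth (19) — giving a diminished twelfth.
(Equivalently, a compound diminished fifth: a diminished fifth plus an octave.)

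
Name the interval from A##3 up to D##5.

perfect eleventh

A to D spans four letter names (A-B-C-D), plus an octave: an eleventh.
The perfect eleventh spans 17 semitones, and A##3 to D##5 is exactly 17 semitones — so this is a perfect eleventh.
(Equivalently, a compound perfect fourth: a perfect fourth plus an octave.)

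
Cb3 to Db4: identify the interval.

C to D spans two letter names (C-D), plus an octave, so the interval is some kind of ninth.
Cb3 to Db4 is 14 semitones, matching the major ninth exactly, so the quality is major.
(Equivalently, a compound major second: a major second plus an octave.)

major 9th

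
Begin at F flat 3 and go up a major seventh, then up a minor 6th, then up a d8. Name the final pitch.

Fb3 up a major seventh → Eb4 (11 semitones).
Up a minor sixth from Eb4: Cb5 (8 semitones up).
Up a diminished octave from Cb5: Cbb6 (11 semitones up).

C double-flat 6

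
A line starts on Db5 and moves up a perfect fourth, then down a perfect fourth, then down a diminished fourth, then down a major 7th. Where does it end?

A perfect fourth up from Db5 is Gb5.
Gb5 down a perfect fourth → Db5 (5 semitones).
Db5 down a diminished fourth → A4 (4 semitones).
A major seventh down from A4 is Bb3.

Bb3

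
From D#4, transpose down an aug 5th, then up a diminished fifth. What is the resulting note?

Db4

D#4 down an augmented fifth → G3 (8 semitones).
A diminished fifth up from G3 is Db4.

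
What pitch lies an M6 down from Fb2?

The sixth takes the letter from F down to A.
Moving 9 semitones down from Fb2 (the size of a major sixth) reaches Abb1.

Abb1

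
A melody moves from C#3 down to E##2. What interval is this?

diminished 6th

Descending from C#3 to E##2 is the same interval as ascending E##2 to C#3.
E to C spans six letter names (E-F-G-A-B-C), so the interval is some kind of sixth.
E##2 to C#3 spans 7 semitones — two semitones narrower than the major sixth (9) — giving a diminished sixth.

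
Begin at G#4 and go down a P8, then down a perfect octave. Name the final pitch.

A perfect octave down from G#4 is G#3.
Down a perfect octave from G#3: G#2 (12 semitones down).

G#2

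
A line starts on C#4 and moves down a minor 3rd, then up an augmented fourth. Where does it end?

C#4 down a minor third → A#3 (3 semitones).
Up an augmented fourth from A#3: D##4 (6 semitones up).

D##4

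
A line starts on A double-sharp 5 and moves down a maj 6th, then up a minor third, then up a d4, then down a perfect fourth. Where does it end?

E 5

A major sixth down from A##5 is C##5.
C##5 up a minor third → E#5 (3 semitones).
E#5 up a diminished fourth → A5 (4 semitones).
Down a perfect fourth from A5: E5 (5 semitones down).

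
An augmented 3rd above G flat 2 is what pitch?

Three letter names up from G: B.
Moving 5 semitones up from Gb2 (the size of an augmented third) reaches B2.

B 2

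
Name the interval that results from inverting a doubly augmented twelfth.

First reduce the compound doubly augmented twelfth to its simple form, a doubly augmented fifth.
Interval numbers invert to sum to nine: 5 + 4 = 9, so a fifth inverts to a fourth.
And doubly augmented becomes doubly diminished under inversion, so we get a doubly diminished fourth.

dd4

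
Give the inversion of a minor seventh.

major second

The rule of nine gives the new number: 9 − 7 = 2, so a seventh becomes a second.
And minor becomes major under inversion, so we get a major second.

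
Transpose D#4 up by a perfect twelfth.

Five letters up from D (plus an octave) reaches A.
Moving 19 semitones up from D#4 (the size of a perfect twelfth) reaches A#5.

A#5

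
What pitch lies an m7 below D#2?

Counting seven letter names down from D lands on E.
A minor seventh is 10 semitones; 10 semitones down from D#2 gives E#1.

E#1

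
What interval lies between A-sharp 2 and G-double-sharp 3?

major 7th

A to G spans seven letter names (A-B-C-D-E-F-G), so the interval is some kind of seventh.
The major seventh spans 11 semitones, and A#2 to G##3 is exactly 11 semitones — so this is a major seventh.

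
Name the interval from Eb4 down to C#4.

diminished third

Descending from Eb4 to C#4 is the same interval as ascending C#4 to Eb4.
C to E spans three letter names (C-D-E), so the interval is some kind of third.
A major third would be 4 semitones; C#4 to Eb4 is 2, two semitones narrower, so the interval is diminished.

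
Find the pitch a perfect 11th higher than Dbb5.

Four letters up from D (plus an octave) reaches G.
A perfect eleventh spans 17 semitones, so from Dbb5 the target pitch is Gbb6.

Gbb6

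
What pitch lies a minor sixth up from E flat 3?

C flat 4

The sixth takes the letter from E up to C.
Moving 8 semitones up from Eb3 (the size of a minor sixth) reaches Cb4.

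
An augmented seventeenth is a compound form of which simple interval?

A3

Each octave removed subtracts seven from the number: 17 − 14 = 3.
Quality carries through unchanged, so the simple form is an augmented third.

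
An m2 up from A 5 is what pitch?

Two letter names up from A: B.
A minor second spans 1 semitone, so from A5 the target pitch is Bb5.

B flat 5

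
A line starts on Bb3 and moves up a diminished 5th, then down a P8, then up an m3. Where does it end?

A diminished fifth up from Bb3 is Fb4.
A perfect octave down from Fb4 is Fb3.
A minor third up from Fb3 is Abb3.

Abb3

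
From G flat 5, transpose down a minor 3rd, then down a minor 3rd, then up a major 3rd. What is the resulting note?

Down a minor third from Gb5: Eb5 (3 semitones down).
Eb5 down a minor third → C5 (3 semitones).
Up a major third from C5: E5 (4 semitones up).

E 5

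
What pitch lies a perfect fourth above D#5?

G#5

Four letter names up from D: G.
A perfect fourth spans 5 semitones, so from D#5 the target pitch is G#5.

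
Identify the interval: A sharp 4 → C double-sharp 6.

A to C spans three letter names (A-B-C), plus an octave, so the interval is some kind of tenth.
A#4 to C##6 is 16 semitones, matching the major tenth exactly, so the quality is major.
(Equivalently, a compound major third: a major third plus an octave.)

major 10th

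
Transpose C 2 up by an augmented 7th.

B-sharp 2

The seventh takes the letter from C up to B.
An augmented seventh spans 12 semitones, so from C2 the target pitch is B#2.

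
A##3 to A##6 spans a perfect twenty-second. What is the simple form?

Take out 2 octaves (14 from the number): 22 − 14 = 8.
So a perfect twenty-second is 2 octaves plus a perfect octave. The quality is unchanged.

P8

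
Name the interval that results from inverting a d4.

The rule of nine gives the new number: 9 − 4 = 5, so a fourth becomes a fifth.
The quality also flips — diminished becomes augmented — giving an augmented fifth.

augmented 5th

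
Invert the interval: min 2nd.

major seventh

The rule of nine gives the new number: 9 − 2 = 7, so a second becomes a seventh.
And minor becomes major under inversion, so we get a major seventh.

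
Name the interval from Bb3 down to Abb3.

Descending from Bb3 to Abb3 is the same interval as ascending Abb3 to Bb3.
A to B spans two letter names (A-B), so the interval is some kind of second.
The major second is 2 semitones; here we have 3, one semitone wider: augmented.

augmented second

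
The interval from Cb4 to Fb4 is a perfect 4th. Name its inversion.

P5

Interval numbers invert to sum to nine: 4 + 5 = 9, so a fourth inverts to a fifth.
Quality inverts too: perfect stays perfect. That makes the inversion a perfect fifth.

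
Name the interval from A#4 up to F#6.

minor thirteenth

A to F spans six letter names (A-B-C-D-E-F), plus an octave — that makes it a thirteenth of some quality.
A#4 to F#6 is 20 semitones, a half step short of the major thirteenth (21), so this is minor.
(Equivalently, a compound minor sixth: a minor sixth plus an octave.)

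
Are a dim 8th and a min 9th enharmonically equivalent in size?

No

A diminished octave is 11 semitones but a minor ninth is 13 semitones — different sizes.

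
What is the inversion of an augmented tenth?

diminished 6th

First reduce the compound augmented tenth to its simple form, an augmented third.
Inverted interval numbers add to nine, so a third pairs with a sixth (3 + 6 = 9).
The quality also flips — augmented becomes diminished — giving a diminished sixth.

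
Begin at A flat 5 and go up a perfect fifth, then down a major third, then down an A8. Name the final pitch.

C double-flat 5

Ab5 up a perfect fifth → Eb6 (7 semitones).
A major third down from Eb6 is Cb6.
Cb6 down an augmented octave → Cbb5 (13 semitones).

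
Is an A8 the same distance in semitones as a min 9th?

Both span 13 semitones: an augmented octave and a minor ninth are the same chromatic distance.

Yes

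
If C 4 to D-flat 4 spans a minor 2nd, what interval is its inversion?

Interval numbers invert to sum to nine: 2 + 7 = 9, so a second inverts to a seventh.
And minor becomes major under inversion, so we get a major seventh.

M7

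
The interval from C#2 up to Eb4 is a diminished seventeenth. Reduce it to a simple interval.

Take out 2 octaves (14 from the number): 17 − 14 = 3.
Quality carries through unchanged, so the simple form is a diminished third.

diminished 3rd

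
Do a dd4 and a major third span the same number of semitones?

3 semitones (doubly diminished fourth) vs 4 semitones (major third): not equal.

No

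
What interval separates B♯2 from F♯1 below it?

Descending from B#2 to F#1 is the same interval as ascending F#1 to B#2.
F to B spans four letter names (F-G-A-B), plus an octave, so the interval is some kind of eleventh.
The perfect eleventh is 17 semitones; here we have 18, one semitone wider: augmented.
(Equivalently, a compound augmented fourth: an augmented fourth plus an octave.)

augmented eleventh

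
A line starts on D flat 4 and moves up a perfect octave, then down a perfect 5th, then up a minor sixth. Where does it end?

E double-flat 5

Db4 up a perfect octave → Db5 (12 semitones).
A perfect fifth down from Db5 is Gb4.
Up a minor sixth from Gb4: Ebb5 (8 semitones up).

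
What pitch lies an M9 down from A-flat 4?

G-flat 3

Counting two letter names plus an octave down from A lands on G.
A major ninth is 14 semitones; 14 semitones down from Ab4 gives Gb3.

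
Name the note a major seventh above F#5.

The seventh takes the letter from F up to E.
A major seventh is 11 semitones; 11 semitones up from F#5 gives E#6.

E#6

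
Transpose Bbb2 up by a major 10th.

The tenth's letter: B up three letter names plus an octave → D.
A major tenth spans 16 semitones, so from Bbb2 the target pitch is Db4.

Db4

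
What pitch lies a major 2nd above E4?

F#4

Counting two letter names up from E lands on F.
Moving 2 semitones up from E4 (the size of a major second) reaches F#4.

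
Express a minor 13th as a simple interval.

m6

Subtracting seven from the interval number removes an octave: 13 − 7 = 6.
Quality carries through unchanged, so the simple form is a minor sixth.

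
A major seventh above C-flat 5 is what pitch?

Counting seven letter names up from C lands on B.
A major seventh spans 11 semitones, so from Cb5 the target pitch is Bb5.

B-flat 5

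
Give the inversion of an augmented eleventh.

d5

First reduce the compound augmented eleventh to its simple form, an augmented fourth.
Inverted interval numbers add to nine, so a fourth pairs with a fifth (4 + 5 = 9).
Quality inverts too: augmented becomes diminished. That makes the inversion a diminished fifth.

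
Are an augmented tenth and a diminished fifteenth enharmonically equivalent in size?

An augmented tenth spans 17 semitones; a diminished fifteenth spans 23 semitones. They differ by 6.

No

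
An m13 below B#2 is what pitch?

Counting six letter names plus an octave down from B lands on D.
A minor thirteenth spans 20 semitones, so from B#2 the target pitch is D##1.

D##1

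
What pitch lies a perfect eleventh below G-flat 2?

Counting four letter names plus an octave down from G lands on D.
Moving 17 semitones down from Gb2 (the size of a perfect eleventh) reaches Db1.

D-flat 1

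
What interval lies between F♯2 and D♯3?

F to D spans six letter names (F-G-A-B-C-D): a sixth.
The major sixth spans 9 semitones, and F#2 to D#3 is exactly 9 semitones — so this is a major sixth.

major 6th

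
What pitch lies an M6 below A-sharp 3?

The sixth takes the letter from A down to C.
A major sixth is 9 semitones; 9 semitones down from A#3 gives C#3.

C-sharp 3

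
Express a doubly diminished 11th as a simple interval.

Take out an octave (7 from the number): 11 − 7 = 4.
So a doubly diminished eleventh is an octave plus a doubly diminished fourth. The quality is unchanged.

dd4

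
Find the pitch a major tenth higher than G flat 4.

The tenth's letter: G up three letter names plus an octave → B.
Moving 16 semitones up from Gb4 (the size of a major tenth) reaches Bb5.

B flat 5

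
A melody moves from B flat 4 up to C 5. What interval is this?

B to C spans two letter names (B-C) — that makes it a second of some quality.
The major second spans 2 semitones, and Bb4 to C5 is exactly 2 semitones — so this is a major second.

major 2nd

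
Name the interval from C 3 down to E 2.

minor sixth

Descending from C3 to E2 is the same interval as ascending E2 to C3.
E to C spans six letter names (E-F-G-A-B-C) — that makes it a sixth of some quality.
E2 to C3 is 8 semitones, a half step short of the major sixth (9), so this is minor.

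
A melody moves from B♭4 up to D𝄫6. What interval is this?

B to D spans three letter names (B-C-D), plus an octave: a tenth.
Bb4 to Dbb6 spans 14 semitones — two semitones narrower than the major tenth (16) — giving a diminished tenth.
(Equivalently, a compound diminished third: a diminished third plus an octave.)

d10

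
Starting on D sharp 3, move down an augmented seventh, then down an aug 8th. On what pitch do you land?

E double-flat 1

D#3 down an augmented seventh → Eb2 (12 semitones).
Eb2 down an augmented octave → Ebb1 (13 semitones).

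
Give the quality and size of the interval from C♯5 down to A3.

Descending from C#5 to A3 is the same interval as ascending A3 to C#5.
A to C spans three letter names (A-B-C), plus an octave — that makes it a tenth of some quality.
A3 to C#5 is 16 semitones, matching the major tenth exactly, so the quality is major.
(Equivalently, a compound major third: a major third plus an octave.)

major tenth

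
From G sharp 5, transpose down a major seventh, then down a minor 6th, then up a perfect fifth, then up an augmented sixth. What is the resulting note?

E double-sharp 5

G#5 down a major seventh → A4 (11 semitones).
A minor sixth down from A4 is C#4.
A perfect fifth up from C#4 is G#4.
Up an augmented sixth from G#4: E##5 (10 semitones up).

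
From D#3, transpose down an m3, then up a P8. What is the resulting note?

B#3

D#3 down a minor third → B#2 (3 semitones).
Up a perfect octave from B#2: B#3 (12 semitones up).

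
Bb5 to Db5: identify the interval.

Descending from Bb5 to Db5 is the same interval as ascending Db5 to Bb5.
D to B spans six letter names (D-E-F-G-A-B): a sixth.
Db5 to Bb5 is 9 semitones, matching the major sixth exactly, so the quality is major.

major sixth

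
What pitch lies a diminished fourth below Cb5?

Four letter names down from C: G.
A diminished fourth is 4 semitones; 4 semitones down from Cb5 gives G4.

G4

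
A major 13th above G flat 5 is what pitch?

E flat 7

Six letters up from G (plus an octave) reaches E.
A major thirteenth is 21 semitones; 21 semitones up from Gb5 gives Eb7.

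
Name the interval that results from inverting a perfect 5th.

perfect 4th

The rule of nine gives the new number: 9 − 5 = 4, so a fifth becomes a fourth.
The quality also flips — perfect stays perfect — giving a perfect fourth.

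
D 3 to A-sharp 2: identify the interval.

Descending from D3 to A#2 is the same interval as ascending A#2 to D3.
A to D spans four letter names (A-B-C-D): a fourth.
A perfect fourth would be 5 semitones; A#2 to D3 is 4, one semitone narrower, so the interval is diminished.

d4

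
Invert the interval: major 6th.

Interval numbers invert to sum to nine: 6 + 3 = 9, so a sixth inverts to a third.
And major becomes minor under inversion, so we get a minor third.

m3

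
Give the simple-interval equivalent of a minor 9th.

minor 2nd

Each octave removed subtracts seven from the number: 9 − 7 = 2.
That makes a minor ninth a compound minor second — an octave plus a minor second.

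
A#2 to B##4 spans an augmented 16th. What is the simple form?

augmented 2nd

Subtracting seven from the interval number removes an octave: 16 − 14 = 2.
Quality carries through unchanged, so the simple form is an augmented second.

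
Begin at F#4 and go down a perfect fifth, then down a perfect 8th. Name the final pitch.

A perfect fifth down from F#4 is B3.
Down a perfect octave from B3: B2 (12 semitones down).

B2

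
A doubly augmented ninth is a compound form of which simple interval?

doubly augmented second

Take out an octave (7 from the number): 9 − 7 = 2.
So a doubly augmented ninth is an octave plus a doubly augmented second. The quality is unchanged.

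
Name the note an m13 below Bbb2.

Counting six letter names plus an octave down from B lands on D.
Moving 20 semitones down from Bbb2 (the size of a minor thirteenth) reaches Db1.

Db1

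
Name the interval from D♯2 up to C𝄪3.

D to C spans seven letter names (D-E-F-G-A-B-C), so the interval is some kind of seventh.
Counting semitones, D#2→C##3 is 11, which is the major seventh.

major seventh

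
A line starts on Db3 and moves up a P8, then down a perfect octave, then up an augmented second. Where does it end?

E3

Up a perfect octave from Db3: Db4 (12 semitones up).
Down a perfect octave from Db4: Db3 (12 semitones down).
Db3 up an augmented second → E3 (3 semitones).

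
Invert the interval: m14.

First reduce the compound minor fourteenth to its simple form, a minor seventh.
The rule of nine gives the new number: 9 − 7 = 2, so a seventh becomes a second.
The quality also flips — minor becomes major — giving a major second.

M2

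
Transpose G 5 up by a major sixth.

Six letter names up from G: E.
A major sixth spans 9 semitones, so from G5 the target pitch is E6.

E 6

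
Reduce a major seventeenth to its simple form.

Each octave removed subtracts seven from the number: 17 − 14 = 3.
So a major seventeenth is 2 octaves plus a major third. The quality is unchanged.

M3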